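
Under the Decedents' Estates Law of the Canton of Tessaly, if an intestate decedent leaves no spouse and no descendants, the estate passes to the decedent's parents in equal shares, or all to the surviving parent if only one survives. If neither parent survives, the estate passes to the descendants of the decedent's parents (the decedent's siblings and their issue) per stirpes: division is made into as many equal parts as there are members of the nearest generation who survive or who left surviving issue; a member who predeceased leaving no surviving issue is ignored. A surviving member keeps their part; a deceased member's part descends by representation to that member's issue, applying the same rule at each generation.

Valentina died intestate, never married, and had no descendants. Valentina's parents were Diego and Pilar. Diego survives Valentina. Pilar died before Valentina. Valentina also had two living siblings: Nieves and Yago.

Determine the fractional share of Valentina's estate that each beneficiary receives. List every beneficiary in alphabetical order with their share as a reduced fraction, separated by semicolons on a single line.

Only one parent, Diego, survives, so Diego takes the entire estate. The siblings take nothing because a surviving parent has priority.

Diego 1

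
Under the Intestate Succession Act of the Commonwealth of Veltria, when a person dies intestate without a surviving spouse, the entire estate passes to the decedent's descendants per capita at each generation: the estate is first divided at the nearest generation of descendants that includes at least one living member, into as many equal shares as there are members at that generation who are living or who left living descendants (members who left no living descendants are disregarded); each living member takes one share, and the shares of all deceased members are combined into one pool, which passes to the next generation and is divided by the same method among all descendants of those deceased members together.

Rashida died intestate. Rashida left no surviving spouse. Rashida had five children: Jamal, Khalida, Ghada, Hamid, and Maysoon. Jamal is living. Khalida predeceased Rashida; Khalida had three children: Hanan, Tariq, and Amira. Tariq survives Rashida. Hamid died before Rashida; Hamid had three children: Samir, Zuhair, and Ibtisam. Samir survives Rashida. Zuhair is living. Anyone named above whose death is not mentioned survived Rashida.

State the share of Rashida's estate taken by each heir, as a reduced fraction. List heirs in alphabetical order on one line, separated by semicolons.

There is no surviving spouse, so the entire estate passes to Rashida's descendants per capita at each generation.
At generation 1 (Jamal, Khalida, Ghada, Hamid, Maysoon) there are 5 shares of (1)/5 = 1/5 each.
Living: Jamal, Ghada, and Maysoon — each takes 1/5.
Deceased: Khalida and Hamid. Their combined 2/5 is pooled and carried to generation 2.
At generation 2 (Hanan, Tariq, Amira, Samir, Zuhair, Ibtisam) there are 6 shares of (2/5)/6 = 1/15 each.
Living: Hanan, Tariq, Amira, Samir, Zuhair, and Ibtisam — each takes 1/15.

Amira 1/15; Ghada 1/5; Hanan 1/15; Ibtisam 1/15; Jamal 1/5; Maysoon 1/5; Samir 1/15; Tariq 1/15; Zuhair 1/15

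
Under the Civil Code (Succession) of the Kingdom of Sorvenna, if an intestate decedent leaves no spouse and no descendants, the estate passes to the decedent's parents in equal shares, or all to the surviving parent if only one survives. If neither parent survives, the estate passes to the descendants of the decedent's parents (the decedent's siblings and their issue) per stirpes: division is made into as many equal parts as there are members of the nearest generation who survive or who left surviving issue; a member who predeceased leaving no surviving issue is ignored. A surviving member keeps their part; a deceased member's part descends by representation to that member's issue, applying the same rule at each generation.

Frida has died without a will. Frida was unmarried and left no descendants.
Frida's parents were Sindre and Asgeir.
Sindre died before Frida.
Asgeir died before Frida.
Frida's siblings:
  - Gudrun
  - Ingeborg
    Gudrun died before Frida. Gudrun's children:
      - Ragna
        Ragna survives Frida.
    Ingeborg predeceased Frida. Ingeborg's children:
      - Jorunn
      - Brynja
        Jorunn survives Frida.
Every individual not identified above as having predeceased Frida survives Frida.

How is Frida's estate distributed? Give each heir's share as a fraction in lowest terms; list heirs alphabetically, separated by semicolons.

Brynja 1/4; Jorunn 1/4; Ragna 1/2

Neither parent survives and there are no descendants, so the estate passes to Frida's siblings and their issue per stirpes.
The estate is divided into 2 equal shares of 1/2 among Gudrun, Ingeborg.
Gudrun predeceased; the 1/2 allotted to Gudrun's branch passes to Gudrun's issue by representation.
Ragna is the sole taker at this level and receives the full 1/2.
Ingeborg predeceased; the 1/2 allotted to Ingeborg's branch passes to Ingeborg's issue by representation.
The 1/2 is divided into 2 equal shares of 1/4 among Jorunn, Brynja.
Jorunn is living and takes 1/4.
Brynja is living and takes 1/4.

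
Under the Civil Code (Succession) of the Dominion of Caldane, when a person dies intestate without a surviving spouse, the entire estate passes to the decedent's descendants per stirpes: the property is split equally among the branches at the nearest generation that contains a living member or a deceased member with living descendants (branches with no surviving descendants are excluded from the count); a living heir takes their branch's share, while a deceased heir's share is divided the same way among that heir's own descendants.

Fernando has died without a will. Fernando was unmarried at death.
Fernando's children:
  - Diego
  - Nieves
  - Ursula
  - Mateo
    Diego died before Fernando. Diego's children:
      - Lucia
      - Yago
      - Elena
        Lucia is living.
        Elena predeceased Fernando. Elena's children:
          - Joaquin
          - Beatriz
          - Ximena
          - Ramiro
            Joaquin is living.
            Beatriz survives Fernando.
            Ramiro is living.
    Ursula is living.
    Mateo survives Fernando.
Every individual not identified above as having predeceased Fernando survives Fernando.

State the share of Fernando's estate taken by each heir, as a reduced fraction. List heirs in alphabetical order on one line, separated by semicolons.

There is no surviving spouse, so the entire estate passes to Fernando's descendants per stirpes.
The estate is divided into 4 equal shares of 1/4 among Diego, Nieves, Ursula, Mateo.
Diego predeceased; the 1/4 allotted to Diego's branch passes to Diego's issue by representation.
The 1/4 is divided into 3 equal shares of 1/12 among Lucia, Yago, Elena.
Lucia is living and takes 1/12.
Yago is living and takes 1/12.
Elena predeceased; the 1/12 allotted to Elena's branch passes to Elena's issue by representation.
The 1/12 is divided into 4 equal shares of 1/48 among Joaquin, Beatriz, Ximena, Ramiro.
Joaquin is living and takes 1/48.
Beatriz is living and takes 1/48.
Ximena is living and takes 1/48.
Ramiro is living and takes 1/48.
Nieves is living and takes 1/4.
Ursula is living and takes 1/4.
Mateo is living and takes 1/4.

Beatriz 1/48; Joaquin 1/48; Lucia 1/12; Mateo 1/4; Nieves 1/4; Ramiro 1/48; Ursula 1/4; Ximena 1/48; Yago 1/12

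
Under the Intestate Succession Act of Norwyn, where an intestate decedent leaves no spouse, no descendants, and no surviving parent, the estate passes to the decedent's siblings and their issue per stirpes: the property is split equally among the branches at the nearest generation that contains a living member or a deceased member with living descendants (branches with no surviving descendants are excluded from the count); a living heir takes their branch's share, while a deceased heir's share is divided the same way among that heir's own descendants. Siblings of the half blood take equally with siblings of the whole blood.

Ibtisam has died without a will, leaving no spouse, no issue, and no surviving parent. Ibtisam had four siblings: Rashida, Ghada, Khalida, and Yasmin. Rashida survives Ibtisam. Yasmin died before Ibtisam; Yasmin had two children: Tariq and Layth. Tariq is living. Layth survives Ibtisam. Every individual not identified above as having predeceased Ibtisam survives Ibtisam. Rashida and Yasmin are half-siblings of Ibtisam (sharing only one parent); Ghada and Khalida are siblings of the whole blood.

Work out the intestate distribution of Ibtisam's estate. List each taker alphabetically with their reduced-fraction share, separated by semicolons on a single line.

Ghada 1/4; Khalida 1/4; Layth 1/8; Rashida 1/4; Tariq 1/8

No spouse, descendants, or parent survives, so the estate passes to Ibtisam's siblings per stirpes.
Half-blood and whole-blood siblings take equally under the stated rule.
The estate is divided into 4 equal shares of 1/4 among Rashida, Ghada, Khalida, Yasmin.
Rashida is living and takes 1/4.
Ghada is living and takes 1/4.
Khalida is living and takes 1/4.
Yasmin predeceased; the 1/4 allotted to Yasmin's branch passes to Yasmin's issue by representation.
The 1/4 is divided into 2 equal shares of 1/8 among Tariq, Layth.
Tariq is living and takes 1/8.
Layth is living and takes 1/8.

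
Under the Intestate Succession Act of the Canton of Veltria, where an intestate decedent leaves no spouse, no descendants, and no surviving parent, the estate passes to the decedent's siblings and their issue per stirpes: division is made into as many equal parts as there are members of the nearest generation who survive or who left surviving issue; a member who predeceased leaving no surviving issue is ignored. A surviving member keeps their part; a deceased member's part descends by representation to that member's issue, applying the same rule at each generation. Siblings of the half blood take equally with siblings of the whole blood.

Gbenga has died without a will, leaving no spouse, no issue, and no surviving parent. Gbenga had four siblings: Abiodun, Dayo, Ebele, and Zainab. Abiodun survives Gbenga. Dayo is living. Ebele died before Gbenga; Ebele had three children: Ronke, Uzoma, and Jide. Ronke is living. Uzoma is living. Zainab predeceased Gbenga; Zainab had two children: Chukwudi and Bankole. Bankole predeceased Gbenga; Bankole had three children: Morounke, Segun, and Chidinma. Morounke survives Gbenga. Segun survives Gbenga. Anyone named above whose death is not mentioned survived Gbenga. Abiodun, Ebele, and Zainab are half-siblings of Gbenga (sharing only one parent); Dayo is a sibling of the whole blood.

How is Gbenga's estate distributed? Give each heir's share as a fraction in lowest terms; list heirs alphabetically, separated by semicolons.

No spouse, descendants, or parent survives, so the estate passes to Gbenga's siblings per stirpes.
Half-blood and whole-blood siblings take equally under the stated rule.
The estate is divided into 4 equal shares of 1/4 among Abiodun, Dayo, Ebele, Zainab.
Abiodun is living and takes 1/4.
Dayo is living and takes 1/4.
Ebele predeceased; the 1/4 allotted to Ebele's branch passes to Ebele's issue by representation.
The 1/4 is divided into 3 equal shares of 1/12 among Ronke, Uzoma, Jide.
Ronke is living and takes 1/12.
Uzoma is living and takes 1/12.
Jide is living and takes 1/12.
Zainab predeceased; the 1/4 allotted to Zainab's branch passes to Zainab's issue by representation.
The 1/4 is divided into 2 equal shares of 1/8 among Chukwudi, Bankole.
Chukwudi is living and takes 1/8.
Bankole predeceased; the 1/8 allotted to Bankole's branch passes to Bankole's issue by representation.
The 1/8 is divided into 3 equal shares of 1/24 among Morounke, Segun, Chidinma.
Morounke is living and takes 1/24.
Segun is living and takes 1/24.
Chidinma is living and takes 1/24.

Abiodun 1/4; Chidinma 1/24; Chukwudi 1/8; Dayo 1/4; Jide 1/12; Morounke 1/24; Ronke 1/12; Segun 1/24; Uzoma 1/12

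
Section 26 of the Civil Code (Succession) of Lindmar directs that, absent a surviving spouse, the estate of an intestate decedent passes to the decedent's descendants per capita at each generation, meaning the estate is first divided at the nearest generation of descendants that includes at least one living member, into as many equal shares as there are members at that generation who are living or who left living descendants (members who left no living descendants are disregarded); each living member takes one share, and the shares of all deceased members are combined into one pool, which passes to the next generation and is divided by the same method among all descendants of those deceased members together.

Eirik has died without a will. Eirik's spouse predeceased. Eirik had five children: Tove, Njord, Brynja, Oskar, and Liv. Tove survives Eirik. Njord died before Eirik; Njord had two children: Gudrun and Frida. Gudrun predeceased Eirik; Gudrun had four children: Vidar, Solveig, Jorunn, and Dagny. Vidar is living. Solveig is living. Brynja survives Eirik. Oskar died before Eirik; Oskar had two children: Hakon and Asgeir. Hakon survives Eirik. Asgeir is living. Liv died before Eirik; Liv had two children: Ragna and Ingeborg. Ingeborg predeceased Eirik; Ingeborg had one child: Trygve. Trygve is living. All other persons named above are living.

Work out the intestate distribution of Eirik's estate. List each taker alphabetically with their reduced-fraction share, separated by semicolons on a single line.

There is no surviving spouse, so the entire estate passes to Eirik's descendants per capita at each generation.
At generation 1 (Tove, Njord, Brynja, Oskar, Liv) there are 5 shares of (1)/5 = 1/5 each.
Living: Tove and Brynja — each takes 1/5.
Deceased: Njord, Oskar, and Liv. Their combined 3/5 is pooled and carried to generation 2.
At generation 2 (Gudrun, Frida, Hakon, Asgeir, Ragna, Ingeborg) there are 6 shares of (3/5)/6 = 1/10 each.
Living: Frida, Hakon, Asgeir, and Ragna — each takes 1/10.
Deceased: Gudrun and Ingeborg. Their combined 1/5 is pooled and carried to generation 3.
At generation 3 (Vidar, Solveig, Jorunn, Dagny, Trygve) there are 5 shares of (1/5)/5 = 1/25 each.
Living: Vidar, Solveig, Jorunn, Dagny, and Trygve — each takes 1/25.

Asgeir 1/10; Brynja 1/5; Dagny 1/25; Frida 1/10; Hakon 1/10; Jorunn 1/25; Ragna 1/10; Solveig 1/25; Tove 1/5; Trygve 1/25; Vidar 1/25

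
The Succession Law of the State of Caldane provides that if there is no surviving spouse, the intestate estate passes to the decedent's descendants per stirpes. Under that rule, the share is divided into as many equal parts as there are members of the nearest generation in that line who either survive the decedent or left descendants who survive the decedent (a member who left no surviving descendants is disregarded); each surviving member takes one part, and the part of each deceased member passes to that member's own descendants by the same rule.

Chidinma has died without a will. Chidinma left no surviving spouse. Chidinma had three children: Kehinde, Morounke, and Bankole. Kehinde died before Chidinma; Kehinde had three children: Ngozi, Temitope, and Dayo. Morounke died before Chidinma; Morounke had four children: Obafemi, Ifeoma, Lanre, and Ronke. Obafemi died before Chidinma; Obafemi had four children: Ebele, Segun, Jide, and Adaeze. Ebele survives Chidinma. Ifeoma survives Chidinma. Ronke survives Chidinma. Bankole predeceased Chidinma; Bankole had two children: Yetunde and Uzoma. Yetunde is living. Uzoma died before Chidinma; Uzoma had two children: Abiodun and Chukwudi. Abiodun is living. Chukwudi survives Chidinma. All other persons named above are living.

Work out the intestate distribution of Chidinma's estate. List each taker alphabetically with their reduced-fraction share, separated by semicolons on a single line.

There is no surviving spouse, so the entire estate passes to Chidinma's descendants per stirpes.
The estate is divided into 3 equal shares of 1/3 among Kehinde, Morounke, Bankole.
Kehinde predeceased; the 1/3 allotted to Kehinde's branch passes to Kehinde's issue by representation.
The 1/3 is divided into 3 equal shares of 1/9 among Ngozi, Temitope, Dayo.
Ngozi is living and takes 1/9.
Temitope is living and takes 1/9.
Dayo is living and takes 1/9.
Morounke predeceased; the 1/3 allotted to Morounke's branch passes to Morounke's issue by representation.
The 1/3 is divided into 4 equal shares of 1/12 among Obafemi, Ifeoma, Lanre, Ronke.
Obafemi predeceased; the 1/12 allotted to Obafemi's branch passes to Obafemi's issue by representation.
The 1/12 is divided into 4 equal shares of 1/48 among Ebele, Segun, Jide, Adaeze.
Ebele is living and takes 1/48.
Segun is living and takes 1/48.
Jide is living and takes 1/48.
Adaeze is living and takes 1/48.
Ifeoma is living and takes 1/12.
Lanre is living and takes 1/12.
Ronke is living and takes 1/12.
Bankole predeceased; the 1/3 allotted to Bankole's branch passes to Bankole's issue by representation.
The 1/3 is divided into 2 equal shares of 1/6 among Yetunde, Uzoma.
Yetunde is living and takes 1/6.
Uzoma predeceased; the 1/6 allotted to Uzoma's branch passes to Uzoma's issue by representation.
The 1/6 is divided into 2 equal shares of 1/12 among Abiodun, Chukwudi.
Abiodun is living and takes 1/12.
Chukwudi is living and takes 1/12.

Abiodun 1/12; Adaeze 1/48; Chukwudi 1/12; Dayo 1/9; Ebele 1/48; Ifeoma 1/12; Jide 1/48; Lanre 1/12; Ngozi 1/9; Ronke 1/12; Segun 1/48; Temitope 1/9; Yetunde 1/6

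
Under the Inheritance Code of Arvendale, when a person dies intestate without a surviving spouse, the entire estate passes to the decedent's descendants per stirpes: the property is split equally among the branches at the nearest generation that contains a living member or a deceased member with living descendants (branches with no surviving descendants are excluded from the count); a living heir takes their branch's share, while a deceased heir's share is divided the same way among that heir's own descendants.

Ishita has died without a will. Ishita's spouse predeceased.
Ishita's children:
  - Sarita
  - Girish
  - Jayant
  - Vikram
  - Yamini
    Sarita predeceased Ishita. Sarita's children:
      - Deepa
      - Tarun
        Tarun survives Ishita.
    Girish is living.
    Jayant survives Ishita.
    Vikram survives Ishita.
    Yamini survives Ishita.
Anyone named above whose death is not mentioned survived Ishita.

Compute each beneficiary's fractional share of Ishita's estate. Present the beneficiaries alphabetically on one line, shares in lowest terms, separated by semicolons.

Deepa 1/10; Girish 1/5; Jayant 1/5; Tarun 1/10; Vikram 1/5; Yamini 1/5

There is no surviving spouse, so the entire estate passes to Ishita's descendants per stirpes.
The estate is divided into 5 equal shares of 1/5 among Sarita, Girish, Jayant, Vikram, Yamini.
Sarita predeceased; the 1/5 allotted to Sarita's branch passes to Sarita's issue by representation.
The 1/5 is divided into 2 equal shares of 1/10 among Deepa, Tarun.
Deepa is living and takes 1/10.
Tarun is living and takes 1/10.
Girish is living and takes 1/5.
Jayant is living and takes 1/5.
Vikram is living and takes 1/5.
Yamini is living and takes 1/5.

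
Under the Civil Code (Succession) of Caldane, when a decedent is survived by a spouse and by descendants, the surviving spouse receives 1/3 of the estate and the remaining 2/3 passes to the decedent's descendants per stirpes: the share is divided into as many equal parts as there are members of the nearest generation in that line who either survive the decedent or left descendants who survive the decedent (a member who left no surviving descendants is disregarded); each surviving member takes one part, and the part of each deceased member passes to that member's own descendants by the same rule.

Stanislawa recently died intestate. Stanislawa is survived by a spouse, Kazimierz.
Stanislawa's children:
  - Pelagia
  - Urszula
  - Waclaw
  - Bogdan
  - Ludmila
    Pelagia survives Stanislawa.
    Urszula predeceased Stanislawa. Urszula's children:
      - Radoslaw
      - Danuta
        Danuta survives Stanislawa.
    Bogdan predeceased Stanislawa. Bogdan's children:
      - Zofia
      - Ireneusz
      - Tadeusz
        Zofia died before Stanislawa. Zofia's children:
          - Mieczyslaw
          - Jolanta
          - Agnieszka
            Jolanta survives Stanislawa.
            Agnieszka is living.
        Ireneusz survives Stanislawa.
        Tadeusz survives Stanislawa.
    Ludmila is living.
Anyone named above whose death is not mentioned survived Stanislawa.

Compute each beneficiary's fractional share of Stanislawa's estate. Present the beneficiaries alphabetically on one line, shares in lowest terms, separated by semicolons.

Agnieszka 2/135; Danuta 1/15; Ireneusz 2/45; Jolanta 2/135; Kazimierz 1/3; Ludmila 2/15; Mieczyslaw 2/135; Pelagia 2/15; Radoslaw 1/15; Tadeusz 2/45; Waclaw 2/15

Kazimierz, as surviving spouse, takes 1/3.
The remaining 2/3 passes to Stanislawa's descendants per stirpes.
The 2/3 is divided into 5 equal shares of 2/15 among Pelagia, Urszula, Waclaw, Bogdan, Ludmila.
Pelagia is living and takes 2/15.
Urszula predeceased; the 2/15 allotted to Urszula's branch passes to Urszula's issue by representation.
The 2/15 is divided into 2 equal shares of 1/15 among Radoslaw, Danuta.
Radoslaw is living and takes 1/15.
Danuta is living and takes 1/15.
Waclaw is living and takes 2/15.
Bogdan predeceased; the 2/15 allotted to Bogdan's branch passes to Bogdan's issue by representation.
The 2/15 is divided into 3 equal shares of 2/45 among Zofia, Ireneusz, Tadeusz.
Zofia predeceased; the 2/45 allotted to Zofia's branch passes to Zofia's issue by representation.
The 2/45 is divided into 3 equal shares of 2/135 among Mieczyslaw, Jolanta, Agnieszka.
Mieczyslaw is living and takes 2/135.
Jolanta is living and takes 2/135.
Agnieszka is living and takes 2/135.
Ireneusz is living and takes 2/45.
Tadeusz is living and takes 2/45.
Ludmila is living and takes 2/15.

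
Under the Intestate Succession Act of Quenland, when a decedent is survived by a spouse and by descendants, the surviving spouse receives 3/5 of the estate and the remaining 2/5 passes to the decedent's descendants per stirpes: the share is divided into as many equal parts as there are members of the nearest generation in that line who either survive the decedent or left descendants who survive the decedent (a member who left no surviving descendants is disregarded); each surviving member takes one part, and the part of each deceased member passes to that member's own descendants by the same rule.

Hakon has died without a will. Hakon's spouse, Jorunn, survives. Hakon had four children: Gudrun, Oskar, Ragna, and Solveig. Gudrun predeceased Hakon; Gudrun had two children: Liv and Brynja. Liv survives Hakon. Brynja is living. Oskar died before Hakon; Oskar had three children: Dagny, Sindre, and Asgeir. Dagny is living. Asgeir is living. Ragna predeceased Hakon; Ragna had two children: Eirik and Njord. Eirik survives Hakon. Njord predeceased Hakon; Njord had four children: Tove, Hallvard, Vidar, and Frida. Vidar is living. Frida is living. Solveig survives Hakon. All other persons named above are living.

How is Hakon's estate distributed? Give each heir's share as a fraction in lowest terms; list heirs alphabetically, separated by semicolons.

Jorunn, as surviving spouse, takes 3/5.
The remaining 2/5 passes to Hakon's descendants per stirpes.
The 2/5 is divided into 4 equal shares of 1/10 among Gudrun, Oskar, Ragna, Solveig.
Gudrun predeceased; the 1/10 allotted to Gudrun's branch passes to Gudrun's issue by representation.
The 1/10 is divided into 2 equal shares of 1/20 among Liv, Brynja.
Liv is living and takes 1/20.
Brynja is living and takes 1/20.
Oskar predeceased; the 1/10 allotted to Oskar's branch passes to Oskar's issue by representation.
The 1/10 is divided into 3 equal shares of 1/30 among Dagny, Sindre, Asgeir.
Dagny is living and takes 1/30.
Sindre is living and takes 1/30.
Asgeir is living and takes 1/30.
Ragna predeceased; the 1/10 allotted to Ragna's branch passes to Ragna's issue by representation.
The 1/10 is divided into 2 equal shares of 1/20 among Eirik, Njord.
Eirik is living and takes 1/20.
Njord predeceased; the 1/20 allotted to Njord's branch passes to Njord's issue by representation.
The 1/20 is divided into 4 equal shares of 1/80 among Tove, Hallvard, Vidar, Frida.
Tove is living and takes 1/80.
Hallvard is living and takes 1/80.
Vidar is living and takes 1/80.
Frida is living and takes 1/80.
Solveig is living and takes 1/10.

Asgeir 1/30; Brynja 1/20; Dagny 1/30; Eirik 1/20; Frida 1/80; Hallvard 1/80; Jorunn 3/5; Liv 1/20; Sindre 1/30; Solveig 1/10; Tove 1/80; Vidar 1/80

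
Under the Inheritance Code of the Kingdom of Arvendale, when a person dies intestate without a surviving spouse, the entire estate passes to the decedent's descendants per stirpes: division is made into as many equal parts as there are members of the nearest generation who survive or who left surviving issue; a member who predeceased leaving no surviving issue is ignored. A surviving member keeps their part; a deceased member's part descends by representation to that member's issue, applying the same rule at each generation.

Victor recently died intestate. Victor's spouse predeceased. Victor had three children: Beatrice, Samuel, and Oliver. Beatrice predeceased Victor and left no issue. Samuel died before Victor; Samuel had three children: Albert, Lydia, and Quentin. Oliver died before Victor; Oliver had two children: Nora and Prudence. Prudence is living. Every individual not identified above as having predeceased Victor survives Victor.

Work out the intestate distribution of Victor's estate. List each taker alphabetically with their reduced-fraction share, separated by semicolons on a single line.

There is no surviving spouse, so the entire estate passes to Victor's descendants per stirpes.
Beatrice left no surviving issue, so that branch lapses and is disregarded.
The estate is divided into 2 equal shares of 1/2 among Samuel, Oliver.
Samuel predeceased; the 1/2 allotted to Samuel's branch passes to Samuel's issue by representation.
The 1/2 is divided into 3 equal shares of 1/6 among Albert, Lydia, Quentin.
Albert is living and takes 1/6.
Lydia is living and takes 1/6.
Quentin is living and takes 1/6.
Oliver predeceased; the 1/2 allotted to Oliver's branch passes to Oliver's issue by representation.
The 1/2 is divided into 2 equal shares of 1/4 among Nora, Prudence.
Nora is living and takes 1/4.
Prudence is living and takes 1/4.

Albert 1/6; Lydia 1/6; Nora 1/4; Prudence 1/4; Quentin 1/6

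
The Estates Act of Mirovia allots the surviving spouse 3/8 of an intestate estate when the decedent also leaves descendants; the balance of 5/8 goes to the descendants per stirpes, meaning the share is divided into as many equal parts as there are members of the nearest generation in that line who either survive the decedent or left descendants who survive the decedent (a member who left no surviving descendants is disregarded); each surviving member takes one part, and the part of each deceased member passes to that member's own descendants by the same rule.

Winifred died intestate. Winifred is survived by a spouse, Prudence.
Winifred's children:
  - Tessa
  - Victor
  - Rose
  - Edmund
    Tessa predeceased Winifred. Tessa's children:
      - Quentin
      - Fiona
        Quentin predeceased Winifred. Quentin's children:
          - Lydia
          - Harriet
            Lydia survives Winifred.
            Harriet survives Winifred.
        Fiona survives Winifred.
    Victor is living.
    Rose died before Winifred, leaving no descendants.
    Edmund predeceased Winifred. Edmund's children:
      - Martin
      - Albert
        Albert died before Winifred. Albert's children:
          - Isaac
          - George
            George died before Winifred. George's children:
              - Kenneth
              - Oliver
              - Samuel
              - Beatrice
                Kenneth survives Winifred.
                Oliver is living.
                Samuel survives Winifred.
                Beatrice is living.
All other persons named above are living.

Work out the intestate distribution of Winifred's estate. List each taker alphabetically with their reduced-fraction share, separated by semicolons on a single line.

Beatrice 5/384; Fiona 5/48; Harriet 5/96; Isaac 5/96; Kenneth 5/384; Lydia 5/96; Martin 5/48; Oliver 5/384; Prudence 3/8; Samuel 5/384; Victor 5/24

Prudence, as surviving spouse, takes 3/8.
The remaining 5/8 passes to Winifred's descendants per stirpes.
Rose left no surviving issue, so that branch lapses and is disregarded.
The 5/8 is divided into 3 equal shares of 5/24 among Tessa, Victor, Edmund.
Tessa predeceased; the 5/24 allotted to Tessa's branch passes to Tessa's issue by representation.
The 5/24 is divided into 2 equal shares of 5/48 among Quentin, Fiona.
Quentin predeceased; the 5/48 allotted to Quentin's branch passes to Quentin's issue by representation.
The 5/48 is divided into 2 equal shares of 5/96 among Lydia, Harriet.
Lydia is living and takes 5/96.
Harriet is living and takes 5/96.
Fiona is living and takes 5/48.
Victor is living and takes 5/24.
Edmund predeceased; the 5/24 allotted to Edmund's branch passes to Edmund's issue by representation.
The 5/24 is divided into 2 equal shares of 5/48 among Martin, Albert.
Martin is living and takes 5/48.
Albert predeceased; the 5/48 allotted to Albert's branch passes to Albert's issue by representation.
The 5/48 is divided into 2 equal shares of 5/96 among Isaac, George.
Isaac is living and takes 5/96.
George predeceased; the 5/96 allotted to George's branch passes to George's issue by representation.
The 5/96 is divided into 4 equal shares of 5/384 among Kenneth, Oliver, Samuel, Beatrice.
Kenneth is living and takes 5/384.
Oliver is living and takes 5/384.
Samuel is living and takes 5/384.
Beatrice is living and takes 5/384.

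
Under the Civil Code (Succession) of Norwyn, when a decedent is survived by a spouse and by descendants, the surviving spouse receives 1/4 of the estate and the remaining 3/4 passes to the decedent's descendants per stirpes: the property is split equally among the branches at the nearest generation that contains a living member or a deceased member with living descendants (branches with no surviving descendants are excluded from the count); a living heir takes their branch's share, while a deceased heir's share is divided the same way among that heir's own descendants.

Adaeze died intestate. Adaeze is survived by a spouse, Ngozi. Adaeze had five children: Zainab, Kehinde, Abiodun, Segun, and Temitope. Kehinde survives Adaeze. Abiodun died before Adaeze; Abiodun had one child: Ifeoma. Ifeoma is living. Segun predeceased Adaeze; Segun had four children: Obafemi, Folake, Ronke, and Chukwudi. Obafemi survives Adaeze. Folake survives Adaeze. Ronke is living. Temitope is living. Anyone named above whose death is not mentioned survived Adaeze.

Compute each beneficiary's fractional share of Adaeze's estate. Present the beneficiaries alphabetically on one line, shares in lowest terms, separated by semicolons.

Chukwudi 3/80; Folake 3/80; Ifeoma 3/20; Kehinde 3/20; Ngozi 1/4; Obafemi 3/80; Ronke 3/80; Temitope 3/20; Zainab 3/20

Ngozi, as surviving spouse, takes 1/4.
The remaining 3/4 passes to Adaeze's descendants per stirpes.
The 3/4 is divided into 5 equal shares of 3/20 among Zainab, Kehinde, Abiodun, Segun, Temitope.
Zainab is living and takes 3/20.
Kehinde is living and takes 3/20.
Abiodun predeceased; the 3/20 allotted to Abiodun's branch passes to Abiodun's issue by representation.
Ifeoma is the sole taker at this level and receives the full 3/20.
Segun predeceased; the 3/20 allotted to Segun's branch passes to Segun's issue by representation.
The 3/20 is divided into 4 equal shares of 3/80 among Obafemi, Folake, Ronke, Chukwudi.
Obafemi is living and takes 3/80.
Folake is living and takes 3/80.
Ronke is living and takes 3/80.
Chukwudi is living and takes 3/80.
Temitope is living and takes 3/20.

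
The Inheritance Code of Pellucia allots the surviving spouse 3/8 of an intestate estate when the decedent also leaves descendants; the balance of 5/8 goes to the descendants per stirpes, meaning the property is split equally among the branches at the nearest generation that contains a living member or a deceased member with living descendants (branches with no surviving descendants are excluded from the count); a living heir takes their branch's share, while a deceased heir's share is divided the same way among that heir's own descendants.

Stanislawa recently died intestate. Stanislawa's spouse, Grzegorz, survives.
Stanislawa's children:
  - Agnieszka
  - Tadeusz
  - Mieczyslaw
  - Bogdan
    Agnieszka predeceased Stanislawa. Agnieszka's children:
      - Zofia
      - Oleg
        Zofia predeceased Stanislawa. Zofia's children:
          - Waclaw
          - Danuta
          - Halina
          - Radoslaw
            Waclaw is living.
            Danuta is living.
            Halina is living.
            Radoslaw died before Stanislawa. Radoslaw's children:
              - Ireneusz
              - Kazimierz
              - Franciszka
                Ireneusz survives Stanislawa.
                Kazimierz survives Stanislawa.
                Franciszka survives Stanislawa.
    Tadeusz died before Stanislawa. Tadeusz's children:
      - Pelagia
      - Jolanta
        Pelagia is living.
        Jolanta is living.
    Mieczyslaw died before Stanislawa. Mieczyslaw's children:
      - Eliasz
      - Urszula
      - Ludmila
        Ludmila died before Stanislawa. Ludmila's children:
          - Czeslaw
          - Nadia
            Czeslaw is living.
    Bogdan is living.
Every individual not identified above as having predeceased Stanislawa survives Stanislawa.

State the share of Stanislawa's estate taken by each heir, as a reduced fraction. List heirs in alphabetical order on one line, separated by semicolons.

Bogdan 5/32; Czeslaw 5/192; Danuta 5/256; Eliasz 5/96; Franciszka 5/768; Grzegorz 3/8; Halina 5/256; Ireneusz 5/768; Jolanta 5/64; Kazimierz 5/768; Nadia 5/192; Oleg 5/64; Pelagia 5/64; Urszula 5/96; Waclaw 5/256

Grzegorz, as surviving spouse, takes 3/8.
The remaining 5/8 passes to Stanislawa's descendants per stirpes.
The 5/8 is divided into 4 equal shares of 5/32 among Agnieszka, Tadeusz, Mieczyslaw, Bogdan.
Agnieszka predeceased; the 5/32 allotted to Agnieszka's branch passes to Agnieszka's issue by representation.
The 5/32 is divided into 2 equal shares of 5/64 among Zofia, Oleg.
Zofia predeceased; the 5/64 allotted to Zofia's branch passes to Zofia's issue by representation.
The 5/64 is divided into 4 equal shares of 5/256 among Waclaw, Danuta, Halina, Radoslaw.
Waclaw is living and takes 5/256.
Danuta is living and takes 5/256.
Halina is living and takes 5/256.
Radoslaw predeceased; the 5/256 allotted to Radoslaw's branch passes to Radoslaw's issue by representation.
The 5/256 is divided into 3 equal shares of 5/768 among Ireneusz, Kazimierz, Franciszka.
Ireneusz is living and takes 5/768.
Kazimierz is living and takes 5/768.
Franciszka is living and takes 5/768.
Oleg is living and takes 5/64.
Tadeusz predeceased; the 5/32 allotted to Tadeusz's branch passes to Tadeusz's issue by representation.
The 5/32 is divided into 2 equal shares of 5/64 among Pelagia, Jolanta.
Pelagia is living and takes 5/64.
Jolanta is living and takes 5/64.
Mieczyslaw predeceased; the 5/32 allotted to Mieczyslaw's branch passes to Mieczyslaw's issue by representation.
The 5/32 is divided into 3 equal shares of 5/96 among Eliasz, Urszula, Ludmila.
Eliasz is living and takes 5/96.
Urszula is living and takes 5/96.
Ludmila predeceased; the 5/96 allotted to Ludmila's branch passes to Ludmila's issue by representation.
The 5/96 is divided into 2 equal shares of 5/192 among Czeslaw, Nadia.
Czeslaw is living and takes 5/192.
Nadia is living and takes 5/192.
Bogdan is living and takes 5/32.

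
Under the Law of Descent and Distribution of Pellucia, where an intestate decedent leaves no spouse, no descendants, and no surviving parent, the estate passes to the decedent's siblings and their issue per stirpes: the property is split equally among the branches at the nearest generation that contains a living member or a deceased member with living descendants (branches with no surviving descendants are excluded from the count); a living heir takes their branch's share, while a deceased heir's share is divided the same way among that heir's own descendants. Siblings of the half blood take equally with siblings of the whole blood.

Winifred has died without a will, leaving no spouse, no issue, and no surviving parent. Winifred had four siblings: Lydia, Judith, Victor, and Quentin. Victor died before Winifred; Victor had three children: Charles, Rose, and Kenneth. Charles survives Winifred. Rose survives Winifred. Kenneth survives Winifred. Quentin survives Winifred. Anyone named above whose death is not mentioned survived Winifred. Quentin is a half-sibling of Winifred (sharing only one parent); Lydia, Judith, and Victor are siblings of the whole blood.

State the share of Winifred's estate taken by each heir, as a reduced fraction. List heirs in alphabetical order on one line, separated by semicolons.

No spouse, descendants, or parent survives, so the estate passes to Winifred's siblings per stirpes.
Half-blood and whole-blood siblings take equally under the stated rule.
The estate is divided into 4 equal shares of 1/4 among Lydia, Judith, Victor, Quentin.
Lydia is living and takes 1/4.
Judith is living and takes 1/4.
Victor predeceased; the 1/4 allotted to Victor's branch passes to Victor's issue by representation.
The 1/4 is divided into 3 equal shares of 1/12 among Charles, Rose, Kenneth.
Charles is living and takes 1/12.
Rose is living and takes 1/12.
Kenneth is living and takes 1/12.
Quentin is living and takes 1/4.

Charles 1/12; Judith 1/4; Kenneth 1/12; Lydia 1/4; Quentin 1/4; Rose 1/12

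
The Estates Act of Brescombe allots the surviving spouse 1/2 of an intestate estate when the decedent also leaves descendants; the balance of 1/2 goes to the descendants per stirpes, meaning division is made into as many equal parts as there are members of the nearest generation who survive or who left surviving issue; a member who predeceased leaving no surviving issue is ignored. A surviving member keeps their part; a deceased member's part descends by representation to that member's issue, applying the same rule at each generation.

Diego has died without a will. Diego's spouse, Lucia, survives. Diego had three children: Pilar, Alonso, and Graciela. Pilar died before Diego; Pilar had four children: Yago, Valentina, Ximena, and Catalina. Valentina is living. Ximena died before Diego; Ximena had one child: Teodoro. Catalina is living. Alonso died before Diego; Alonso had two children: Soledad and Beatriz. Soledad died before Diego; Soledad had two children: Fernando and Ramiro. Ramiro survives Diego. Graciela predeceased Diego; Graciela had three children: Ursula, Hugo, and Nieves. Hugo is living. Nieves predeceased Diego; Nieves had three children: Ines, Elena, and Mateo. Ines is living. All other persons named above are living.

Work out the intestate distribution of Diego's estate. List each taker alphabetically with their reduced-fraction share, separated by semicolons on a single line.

Beatriz 1/12; Catalina 1/24; Elena 1/54; Fernando 1/24; Hugo 1/18; Ines 1/54; Lucia 1/2; Mateo 1/54; Ramiro 1/24; Teodoro 1/24; Ursula 1/18; Valentina 1/24; Yago 1/24

Lucia, as surviving spouse, takes 1/2.
The remaining 1/2 passes to Diego's descendants per stirpes.
The 1/2 is divided into 3 equal shares of 1/6 among Pilar, Alonso, Graciela.
Pilar predeceased; the 1/6 allotted to Pilar's branch passes to Pilar's issue by representation.
The 1/6 is divided into 4 equal shares of 1/24 among Yago, Valentina, Ximena, Catalina.
Yago is living and takes 1/24.
Valentina is living and takes 1/24.
Ximena predeceased; the 1/24 allotted to Ximena's branch passes to Ximena's issue by representation.
Teodoro is the sole taker at this level and receives the full 1/24.
Catalina is living and takes 1/24.
Alonso predeceased; the 1/6 allotted to Alonso's branch passes to Alonso's issue by representation.
The 1/6 is divided into 2 equal shares of 1/12 among Soledad, Beatriz.
Soledad predeceased; the 1/12 allotted to Soledad's branch passes to Soledad's issue by representation.
The 1/12 is divided into 2 equal shares of 1/24 among Fernando, Ramiro.
Fernando is living and takes 1/24.
Ramiro is living and takes 1/24.
Beatriz is living and takes 1/12.
Graciela predeceased; the 1/6 allotted to Graciela's branch passes to Graciela's issue by representation.
The 1/6 is divided into 3 equal shares of 1/18 among Ursula, Hugo, Nieves.
Ursula is living and takes 1/18.
Hugo is living and takes 1/18.
Nieves predeceased; the 1/18 allotted to Nieves's branch passes to Nieves's issue by representation.
The 1/18 is divided into 3 equal shares of 1/54 among Ines, Elena, Mateo.
Ines is living and takes 1/54.
Elena is living and takes 1/54.
Mateo is living and takes 1/54.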